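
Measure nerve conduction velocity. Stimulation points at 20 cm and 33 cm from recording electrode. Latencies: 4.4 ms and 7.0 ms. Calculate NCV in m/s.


Distance = (33 - 20) / 100 = 0.13 m
dt = (7.0 - 4.4) / 1000 = 0.0026 s
NCV = dist / dt = 50 m/s


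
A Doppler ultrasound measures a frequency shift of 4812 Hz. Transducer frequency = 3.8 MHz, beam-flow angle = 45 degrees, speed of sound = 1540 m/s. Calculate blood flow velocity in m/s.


v = fd * c / (2 * f0 * cos(theta))
v = 4812 * 1540 / (2 * 3.8000e+06 * cos(45))
v = 1.379 m/s


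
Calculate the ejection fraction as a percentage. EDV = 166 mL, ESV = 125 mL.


SV = EDV - ESV = 166 - 125 = 41 mL
EF = SV/EDV * 100 = 41/166 * 100
EF = 24.7%


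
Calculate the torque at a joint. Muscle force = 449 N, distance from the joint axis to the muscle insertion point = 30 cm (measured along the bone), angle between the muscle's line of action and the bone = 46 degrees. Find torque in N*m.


Torque = F * d * sin(theta)   (moment arm = d*sin(theta))
d = 30 cm = 0.3 m
Torque = 449 * 0.3 * sin(46)
Torque = 96.9 N*m


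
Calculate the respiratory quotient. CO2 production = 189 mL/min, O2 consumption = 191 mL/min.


RQ = VCO2 / VO2
RQ = 189 / 191
RQ = 0.9895


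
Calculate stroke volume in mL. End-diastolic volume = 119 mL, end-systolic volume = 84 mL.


SV = EDV - ESV
SV = 119 - 84
SV = 35 mL


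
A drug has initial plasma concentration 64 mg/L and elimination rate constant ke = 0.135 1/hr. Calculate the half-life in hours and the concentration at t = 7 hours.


t_half = ln(2) / ke = 0.693147 / 0.135 = 5.134 hr
C(t) = C0 * exp(-ke*t) = 64 * exp(-0.135*7)
C(7) = 24.88 mg/L


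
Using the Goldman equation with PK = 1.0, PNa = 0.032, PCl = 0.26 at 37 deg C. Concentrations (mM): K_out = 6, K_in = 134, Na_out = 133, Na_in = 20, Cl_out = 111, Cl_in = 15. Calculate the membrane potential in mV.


Vm = (RT/F)*ln((PK*Ko + PNa*Nao + PCl*Cli)/(PK*Ki + PNa*Nai + PCl*Clo))
Numer = 14.156, Denom = 163.5
Vm = -65.39 mV


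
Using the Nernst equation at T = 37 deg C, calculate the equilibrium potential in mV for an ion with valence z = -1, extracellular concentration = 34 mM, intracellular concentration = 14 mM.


E = (RT/(zF)) * ln(C_out/C_in)
T = 37 + 273.15 = 310.15 K
E = (8.314 * 310.15 / (-1 * 96485)) * ln(34/14)
E = -23.71 mV


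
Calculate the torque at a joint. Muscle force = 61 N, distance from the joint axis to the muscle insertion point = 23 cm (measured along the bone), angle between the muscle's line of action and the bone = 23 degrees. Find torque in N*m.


Torque = F * d * sin(theta)   (moment arm = d*sin(theta))
d = 23 cm = 0.23 m
Torque = 61 * 0.23 * sin(23)
Torque = 5.482 N*m


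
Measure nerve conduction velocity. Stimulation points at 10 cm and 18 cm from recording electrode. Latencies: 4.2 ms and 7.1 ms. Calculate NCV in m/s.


Distance = (18 - 10) / 100 = 0.08 m
dt = (7.1 - 4.2) / 1000 = 0.0029 s
NCV = dist / dt = 27.59 m/s


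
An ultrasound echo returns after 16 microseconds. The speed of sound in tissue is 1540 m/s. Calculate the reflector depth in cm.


depth = c * t / 2
t = 16 us = 1.6000e-05 s
depth = 1540 * 1.6000e-05 / 2
depth = 0.01232 m = 1.232 cm


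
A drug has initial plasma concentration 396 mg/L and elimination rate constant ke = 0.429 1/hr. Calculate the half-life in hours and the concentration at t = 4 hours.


t_half = ln(2) / ke = 0.693147 / 0.429 = 1.616 hr
C(t) = C0 * exp(-ke*t) = 396 * exp(-0.429*4)
C(4) = 71.19 mg/L


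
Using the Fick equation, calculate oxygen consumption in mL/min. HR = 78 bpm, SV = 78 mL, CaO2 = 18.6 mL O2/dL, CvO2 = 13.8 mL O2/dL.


CO = HR*SV = 78*78/1000 = 6.084 L/min
a-v O2 diff = 18.6 - 13.8 = 4.8 mL/dL
VO2 = CO * (CaO2-CvO2) * 10 dL/L
VO2 = 6.084 * 4.8 * 10
VO2 = 292 mL/min


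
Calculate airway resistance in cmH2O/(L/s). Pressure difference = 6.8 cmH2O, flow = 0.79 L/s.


R = dP / flow
R = 6.8 / 0.79
R = 8.608 cmH2O/(L/s)


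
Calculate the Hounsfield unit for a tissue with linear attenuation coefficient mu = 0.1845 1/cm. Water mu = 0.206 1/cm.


HU = ((mu_tissue - mu_water) / mu_water) * 1000
HU = ((0.1845 - 0.206) / 0.206) * 1000
HU = -104.4


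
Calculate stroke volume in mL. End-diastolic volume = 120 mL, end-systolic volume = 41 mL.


SV = EDV - ESV
SV = 120 - 41
SV = 79 mL


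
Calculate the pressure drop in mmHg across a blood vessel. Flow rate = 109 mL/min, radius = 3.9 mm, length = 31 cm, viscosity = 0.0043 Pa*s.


dP = 8*mu*L*Q / (pi*r^4)
Q = 109 mL/min = 1.81667e-06 m^3/s
dP = 26.6556 Pa = 26.6556 / 133.322 mmHg = 0.1999 mmHg


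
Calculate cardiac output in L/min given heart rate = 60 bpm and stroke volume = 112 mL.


CO = HR * SV
CO = 60 * 112 / 1000
CO = 6.72 L/min


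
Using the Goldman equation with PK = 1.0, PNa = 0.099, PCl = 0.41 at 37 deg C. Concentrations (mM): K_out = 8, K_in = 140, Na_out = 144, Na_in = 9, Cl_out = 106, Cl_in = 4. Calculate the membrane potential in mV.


Vm = (RT/F)*ln((PK*Ko + PNa*Nao + PCl*Cli)/(PK*Ki + PNa*Nai + PCl*Clo))
Numer = 23.896, Denom = 184.351
Vm = -54.6 mV


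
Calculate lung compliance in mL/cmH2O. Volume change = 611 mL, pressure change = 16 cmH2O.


C = dV / dP
C = 611 / 16
C = 38.19 mL/cmH2O


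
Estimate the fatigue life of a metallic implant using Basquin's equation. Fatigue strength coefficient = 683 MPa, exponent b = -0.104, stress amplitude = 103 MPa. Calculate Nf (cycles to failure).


sigma_a = sigma_f' * (2Nf)^b
2Nf = (sigma_a/sigma_f')^(1/b)
2Nf = (103/683)^(1/-0.104)
2Nf = 79403774
Nf = 3.9702e+07


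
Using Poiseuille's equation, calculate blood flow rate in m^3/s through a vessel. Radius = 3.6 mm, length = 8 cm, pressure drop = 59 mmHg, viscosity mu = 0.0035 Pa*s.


Q = pi*r^4*dP / (8*mu*L)
r = 0.0036 m, L = 0.08 m
dP = 59 mmHg = 7865.998 Pa
Q = 0.001853 m^3/s


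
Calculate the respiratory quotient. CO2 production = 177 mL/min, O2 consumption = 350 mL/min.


RQ = VCO2 / VO2
RQ = 177 / 350
RQ = 0.5057


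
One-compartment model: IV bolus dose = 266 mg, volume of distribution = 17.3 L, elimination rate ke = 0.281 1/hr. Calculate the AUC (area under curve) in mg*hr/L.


C0 = Dose/Vd = 266/17.3 = 15.3757 mg/L
AUC = C0/ke = 15.3757/0.281
AUC = 54.72 mg*hr/L


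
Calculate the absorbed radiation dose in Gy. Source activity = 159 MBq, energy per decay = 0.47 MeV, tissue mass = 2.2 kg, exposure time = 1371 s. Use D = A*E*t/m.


A = 159 MBq = 1.5900e+08 Bq
E = 0.47 MeV = 7.5294e-14 J
D = A*E*t/m = 1.5900e+08*7.5294e-14*1371/2.2
D = 0.007461 Gy


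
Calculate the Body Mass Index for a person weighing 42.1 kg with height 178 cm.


BMI = weight / height^2
height = 178 cm = 1.78 m
BMI = 42.1 / 1.78^2
BMI = 13.29 kg/m^2


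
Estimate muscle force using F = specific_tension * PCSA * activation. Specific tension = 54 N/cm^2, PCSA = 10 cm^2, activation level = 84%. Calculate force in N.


F = sigma * PCSA * activation
F = 54 * 10 * 0.84
F = 453.6 N


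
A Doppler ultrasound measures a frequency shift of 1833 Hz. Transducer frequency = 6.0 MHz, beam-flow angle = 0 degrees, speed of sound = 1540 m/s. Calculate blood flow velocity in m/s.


v = fd * c / (2 * f0 * cos(theta))
v = 1833 * 1540 / (2 * 6.0000e+06 * cos(0))
v = 0.2352 m/s


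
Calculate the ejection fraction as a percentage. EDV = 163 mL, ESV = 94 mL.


SV = EDV - ESV = 163 - 94 = 69 mL
EF = SV/EDV * 100 = 69/163 * 100
EF = 42.33%


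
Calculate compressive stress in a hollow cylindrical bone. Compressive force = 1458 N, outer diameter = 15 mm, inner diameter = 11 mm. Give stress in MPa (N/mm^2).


A = pi*(r_o^2 - r_i^2)
r_o = 7.5 mm, r_i = 5.5 mm
A = 81.6814 mm^2
sigma = F/A = 1458 / 81.6814
sigma = 17.85 MPa


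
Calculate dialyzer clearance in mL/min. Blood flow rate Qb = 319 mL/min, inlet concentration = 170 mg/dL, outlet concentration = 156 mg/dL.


K = Qb * (Cb_in - Cb_out) / Cb_in
K = 319 * (170 - 156) / 170
K = 26.27 mL/min


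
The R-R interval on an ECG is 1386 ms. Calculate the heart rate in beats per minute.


HR = 60 / RR_interval(s)
RR = 1386 ms = 1.386 s
HR = 60 / 1.386 = 43.29 bpm


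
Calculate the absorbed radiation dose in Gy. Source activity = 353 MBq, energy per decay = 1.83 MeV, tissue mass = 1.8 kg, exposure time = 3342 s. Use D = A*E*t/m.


A = 353 MBq = 3.5300e+08 Bq
E = 1.83 MeV = 2.93166e-13 J
D = A*E*t/m = 3.5300e+08*2.93166e-13*3342/1.8
D = 0.1921 Gy


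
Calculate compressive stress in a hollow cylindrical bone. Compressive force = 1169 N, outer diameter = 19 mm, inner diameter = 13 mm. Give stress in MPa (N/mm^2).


A = pi*(r_o^2 - r_i^2)
r_o = 9.5 mm, r_i = 6.5 mm
A = 150.796 mm^2
sigma = F/A = 1169 / 150.796
sigma = 7.752 MPa


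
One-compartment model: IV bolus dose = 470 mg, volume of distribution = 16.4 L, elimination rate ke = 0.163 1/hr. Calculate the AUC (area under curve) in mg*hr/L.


C0 = Dose/Vd = 470/16.4 = 28.6585 mg/L
AUC = C0/ke = 28.6585/0.163
AUC = 175.8 mg*hr/L


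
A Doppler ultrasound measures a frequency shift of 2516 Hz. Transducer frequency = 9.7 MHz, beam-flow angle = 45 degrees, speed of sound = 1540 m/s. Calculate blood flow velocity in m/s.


v = fd * c / (2 * f0 * cos(theta))
v = 2516 * 1540 / (2 * 9.7000e+06 * cos(45))
v = 0.2825 m/s


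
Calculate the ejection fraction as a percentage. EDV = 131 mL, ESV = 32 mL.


SV = EDV - ESV = 131 - 32 = 99 mL
EF = SV/EDV * 100 = 99/131 * 100
EF = 75.57%


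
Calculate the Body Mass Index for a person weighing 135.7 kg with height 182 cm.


BMI = weight / height^2
height = 182 cm = 1.82 m
BMI = 135.7 / 1.82^2
BMI = 40.97 kg/m^2


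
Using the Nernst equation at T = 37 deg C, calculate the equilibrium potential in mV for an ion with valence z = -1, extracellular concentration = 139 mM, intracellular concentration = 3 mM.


E = (RT/(zF)) * ln(C_out/C_in)
T = 37 + 273.15 = 310.15 K
E = (8.314 * 310.15 / (-1 * 96485)) * ln(139/3)
E = -102.5 mV


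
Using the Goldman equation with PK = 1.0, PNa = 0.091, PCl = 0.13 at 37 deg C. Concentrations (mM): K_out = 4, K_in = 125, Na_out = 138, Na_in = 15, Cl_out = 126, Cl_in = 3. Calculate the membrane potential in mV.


Vm = (RT/F)*ln((PK*Ko + PNa*Nao + PCl*Cli)/(PK*Ki + PNa*Nai + PCl*Clo))
Numer = 16.948, Denom = 142.745
Vm = -56.95 mV


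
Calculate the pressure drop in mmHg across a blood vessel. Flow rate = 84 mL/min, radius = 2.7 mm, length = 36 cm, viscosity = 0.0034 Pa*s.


dP = 8*mu*L*Q / (pi*r^4)
Q = 84 mL/min = 1.4e-06 m^3/s
dP = 82.1097 Pa = 82.1097 / 133.322 mmHg = 0.6159 mmHg


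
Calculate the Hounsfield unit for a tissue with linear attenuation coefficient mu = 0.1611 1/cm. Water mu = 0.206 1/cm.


HU = ((mu_tissue - mu_water) / mu_water) * 1000
HU = ((0.1611 - 0.206) / 0.206) * 1000
HU = -218


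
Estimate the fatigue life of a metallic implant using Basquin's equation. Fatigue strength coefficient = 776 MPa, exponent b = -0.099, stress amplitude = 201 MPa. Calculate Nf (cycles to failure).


sigma_a = sigma_f' * (2Nf)^b
2Nf = (sigma_a/sigma_f')^(1/b)
2Nf = (201/776)^(1/-0.099)
2Nf = 843171.26
Nf = 4.216e+05


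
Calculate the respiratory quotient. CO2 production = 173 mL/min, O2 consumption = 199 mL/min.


RQ = VCO2 / VO2
RQ = 173 / 199
RQ = 0.8693


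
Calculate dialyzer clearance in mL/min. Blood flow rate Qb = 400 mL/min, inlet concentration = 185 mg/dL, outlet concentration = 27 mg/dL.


K = Qb * (Cb_in - Cb_out) / Cb_in
K = 400 * (185 - 27) / 185
K = 341.6 mL/min


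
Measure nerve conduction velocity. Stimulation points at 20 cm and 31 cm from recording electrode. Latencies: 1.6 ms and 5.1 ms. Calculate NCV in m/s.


Distance = (31 - 20) / 100 = 0.11 m
dt = (5.1 - 1.6) / 1000 = 0.0035 s
NCV = dist / dt = 31.43 m/s


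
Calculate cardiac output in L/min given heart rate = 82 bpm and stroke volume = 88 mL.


CO = HR * SV
CO = 82 * 88 / 1000
CO = 7.216 L/min


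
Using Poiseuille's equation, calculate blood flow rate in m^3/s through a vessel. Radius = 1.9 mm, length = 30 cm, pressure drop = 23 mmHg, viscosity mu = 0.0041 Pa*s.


Q = pi*r^4*dP / (8*mu*L)
r = 0.0019 m, L = 0.3 m
dP = 23 mmHg = 3066.406 Pa
Q = 1.2758e-05 m^3/s


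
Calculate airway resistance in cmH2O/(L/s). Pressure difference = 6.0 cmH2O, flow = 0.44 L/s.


R = dP / flow
R = 6.0 / 0.44
R = 13.64 cmH2O/(L/s)


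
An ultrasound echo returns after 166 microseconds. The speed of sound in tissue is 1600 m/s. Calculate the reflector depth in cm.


depth = c * t / 2
t = 166 us = 1.6600e-04 s
depth = 1600 * 1.6600e-04 / 2
depth = 0.1328 m = 13.28 cm


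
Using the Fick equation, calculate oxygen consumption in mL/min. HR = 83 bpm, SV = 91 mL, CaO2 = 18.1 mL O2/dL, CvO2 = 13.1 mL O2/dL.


CO = HR*SV = 83*91/1000 = 7.553 L/min
a-v O2 diff = 18.1 - 13.1 = 5 mL/dL
VO2 = CO * (CaO2-CvO2) * 10 dL/L
VO2 = 7.553 * 5 * 10
VO2 = 377.7 mL/min


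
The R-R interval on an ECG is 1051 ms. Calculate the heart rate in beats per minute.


HR = 60 / RR_interval(s)
RR = 1051 ms = 1.051 s
HR = 60 / 1.051 = 57.09 bpm


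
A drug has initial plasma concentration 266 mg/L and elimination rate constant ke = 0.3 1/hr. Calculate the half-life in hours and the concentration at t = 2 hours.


t_half = ln(2) / ke = 0.693147 / 0.3 = 2.31 hr
C(t) = C0 * exp(-ke*t) = 266 * exp(-0.3*2)
C(2) = 146 mg/L


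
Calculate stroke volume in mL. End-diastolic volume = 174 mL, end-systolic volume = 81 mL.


SV = EDV - ESV
SV = 174 - 81
SV = 93 mL


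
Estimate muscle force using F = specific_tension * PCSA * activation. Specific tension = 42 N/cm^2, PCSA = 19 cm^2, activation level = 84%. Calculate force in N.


F = sigma * PCSA * activation
F = 42 * 19 * 0.84
F = 670.3 N


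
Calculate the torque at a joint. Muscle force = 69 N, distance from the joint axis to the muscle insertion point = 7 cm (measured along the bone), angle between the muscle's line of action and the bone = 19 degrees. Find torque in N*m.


Torque = F * d * sin(theta)   (moment arm = d*sin(theta))
d = 7 cm = 0.07 m
Torque = 69 * 0.07 * sin(19)
Torque = 1.572 N*m


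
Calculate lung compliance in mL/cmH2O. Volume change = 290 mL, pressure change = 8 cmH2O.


C = dV / dP
C = 290 / 8
C = 36.25 mL/cmH2O


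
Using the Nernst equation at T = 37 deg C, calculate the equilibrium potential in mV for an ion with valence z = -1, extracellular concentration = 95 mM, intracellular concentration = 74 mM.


E = (RT/(zF)) * ln(C_out/C_in)
T = 37 + 273.15 = 310.15 K
E = (8.314 * 310.15 / (-1 * 96485)) * ln(95/74)
E = -6.676 mV


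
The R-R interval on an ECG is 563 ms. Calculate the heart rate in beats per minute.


HR = 60 / RR_interval(s)
RR = 563 ms = 0.563 s
HR = 60 / 0.563 = 106.6 bpm


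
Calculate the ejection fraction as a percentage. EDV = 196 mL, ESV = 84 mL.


SV = EDV - ESV = 196 - 84 = 112 mL
EF = SV/EDV * 100 = 112/196 * 100
EF = 57.14%


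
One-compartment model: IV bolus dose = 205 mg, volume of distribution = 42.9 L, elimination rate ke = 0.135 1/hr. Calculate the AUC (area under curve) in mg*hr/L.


C0 = Dose/Vd = 205/42.9 = 4.77855 mg/L
AUC = C0/ke = 4.77855/0.135
AUC = 35.4 mg*hr/L


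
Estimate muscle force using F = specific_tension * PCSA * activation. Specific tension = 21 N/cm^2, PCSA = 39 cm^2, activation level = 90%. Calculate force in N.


F = sigma * PCSA * activation
F = 21 * 39 * 0.9
F = 737.1 N


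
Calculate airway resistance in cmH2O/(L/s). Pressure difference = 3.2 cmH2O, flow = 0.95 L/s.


R = dP / flow
R = 3.2 / 0.95
R = 3.368 cmH2O/(L/s)


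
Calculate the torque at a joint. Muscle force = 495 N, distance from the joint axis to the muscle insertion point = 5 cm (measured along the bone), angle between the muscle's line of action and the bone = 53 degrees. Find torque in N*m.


Torque = F * d * sin(theta)   (moment arm = d*sin(theta))
d = 5 cm = 0.05 m
Torque = 495 * 0.05 * sin(53)
Torque = 19.77 N*m


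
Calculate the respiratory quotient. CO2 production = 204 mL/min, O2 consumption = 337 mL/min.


RQ = VCO2 / VO2
RQ = 204 / 337
RQ = 0.6053


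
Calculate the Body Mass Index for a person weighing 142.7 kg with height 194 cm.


BMI = weight / height^2
height = 194 cm = 1.94 m
BMI = 142.7 / 1.94^2
BMI = 37.92 kg/m^2


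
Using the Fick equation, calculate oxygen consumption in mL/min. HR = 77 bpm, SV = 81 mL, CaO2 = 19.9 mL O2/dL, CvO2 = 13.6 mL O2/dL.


CO = HR*SV = 77*81/1000 = 6.237 L/min
a-v O2 diff = 19.9 - 13.6 = 6.3 mL/dL
VO2 = CO * (CaO2-CvO2) * 10 dL/L
VO2 = 6.237 * 6.3 * 10
VO2 = 392.9 mL/min


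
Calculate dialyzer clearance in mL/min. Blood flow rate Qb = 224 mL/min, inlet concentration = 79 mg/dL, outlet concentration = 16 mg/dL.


K = Qb * (Cb_in - Cb_out) / Cb_in
K = 224 * (79 - 16) / 79
K = 178.6 mL/min


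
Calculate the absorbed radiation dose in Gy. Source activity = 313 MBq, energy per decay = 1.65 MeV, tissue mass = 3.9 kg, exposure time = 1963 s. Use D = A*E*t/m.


A = 313 MBq = 3.1300e+08 Bq
E = 1.65 MeV = 2.6433e-13 J
D = A*E*t/m = 3.1300e+08*2.6433e-13*1963/3.9
D = 0.04164 Gy


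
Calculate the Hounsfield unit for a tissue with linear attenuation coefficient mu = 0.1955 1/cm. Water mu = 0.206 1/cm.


HU = ((mu_tissue - mu_water) / mu_water) * 1000
HU = ((0.1955 - 0.206) / 0.206) * 1000
HU = -50.97


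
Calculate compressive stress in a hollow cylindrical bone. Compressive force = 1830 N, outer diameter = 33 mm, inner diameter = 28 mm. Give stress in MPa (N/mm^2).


A = pi*(r_o^2 - r_i^2)
r_o = 16.5 mm, r_i = 14 mm
A = 239.546 mm^2
sigma = F/A = 1830 / 239.546
sigma = 7.639 MPa


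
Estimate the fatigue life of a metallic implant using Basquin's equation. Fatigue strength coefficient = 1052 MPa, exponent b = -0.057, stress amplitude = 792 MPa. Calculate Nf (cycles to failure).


sigma_a = sigma_f' * (2Nf)^b
2Nf = (sigma_a/sigma_f')^(1/b)
2Nf = (792/1052)^(1/-0.057)
2Nf = 145.54331
Nf = 72.77


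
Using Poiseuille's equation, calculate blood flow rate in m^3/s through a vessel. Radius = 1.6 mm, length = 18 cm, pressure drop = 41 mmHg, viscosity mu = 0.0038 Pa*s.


Q = pi*r^4*dP / (8*mu*L)
r = 0.0016 m, L = 0.18 m
dP = 41 mmHg = 5466.202 Pa
Q = 2.0567e-05 m^3/s


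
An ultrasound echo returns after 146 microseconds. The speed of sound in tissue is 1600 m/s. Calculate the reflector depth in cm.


depth = c * t / 2
t = 146 us = 1.4600e-04 s
depth = 1600 * 1.4600e-04 / 2
depth = 0.1168 m = 11.68 cm


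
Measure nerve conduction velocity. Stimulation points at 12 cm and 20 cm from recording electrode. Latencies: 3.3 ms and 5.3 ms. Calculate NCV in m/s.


Distance = (20 - 12) / 100 = 0.08 m
dt = (5.3 - 3.3) / 1000 = 0.002 s
NCV = dist / dt = 40 m/s


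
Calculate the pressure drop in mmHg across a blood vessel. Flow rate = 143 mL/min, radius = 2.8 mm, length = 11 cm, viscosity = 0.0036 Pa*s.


dP = 8*mu*L*Q / (pi*r^4)
Q = 143 mL/min = 2.38333e-06 m^3/s
dP = 39.101 Pa = 39.101 / 133.322 mmHg = 0.2933 mmHg


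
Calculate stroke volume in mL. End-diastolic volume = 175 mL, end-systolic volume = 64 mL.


SV = EDV - ESV
SV = 175 - 64
SV = 111 mL


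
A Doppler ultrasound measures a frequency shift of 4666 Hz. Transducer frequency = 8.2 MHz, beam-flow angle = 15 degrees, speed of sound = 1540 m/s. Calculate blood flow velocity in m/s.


v = fd * c / (2 * f0 * cos(theta))
v = 4666 * 1540 / (2 * 8.2000e+06 * cos(15))
v = 0.4536 m/s


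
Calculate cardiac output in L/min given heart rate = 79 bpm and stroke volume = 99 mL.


CO = HR * SV
CO = 79 * 99 / 1000
CO = 7.821 L/min


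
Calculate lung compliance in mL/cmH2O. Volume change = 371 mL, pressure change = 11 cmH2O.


C = dV / dP
C = 371 / 11
C = 33.73 mL/cmH2O


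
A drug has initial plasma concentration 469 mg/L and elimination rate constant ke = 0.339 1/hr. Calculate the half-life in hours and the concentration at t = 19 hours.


t_half = ln(2) / ke = 0.693147 / 0.339 = 2.045 hr
C(t) = C0 * exp(-ke*t) = 469 * exp(-0.339*19)
C(19) = 0.748 mg/L


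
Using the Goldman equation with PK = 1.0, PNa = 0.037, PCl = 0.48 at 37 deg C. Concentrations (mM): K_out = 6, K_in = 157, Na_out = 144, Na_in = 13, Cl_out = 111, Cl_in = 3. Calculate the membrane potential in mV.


Vm = (RT/F)*ln((PK*Ko + PNa*Nao + PCl*Cli)/(PK*Ki + PNa*Nai + PCl*Clo))
Numer = 12.768, Denom = 210.761
Vm = -74.93 mV


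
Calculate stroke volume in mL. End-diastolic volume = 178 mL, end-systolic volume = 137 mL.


SV = EDV - ESV
SV = 178 - 137
SV = 41 mL


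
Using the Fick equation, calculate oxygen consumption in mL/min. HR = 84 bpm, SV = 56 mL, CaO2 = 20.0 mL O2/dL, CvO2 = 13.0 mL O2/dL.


CO = HR*SV = 84*56/1000 = 4.704 L/min
a-v O2 diff = 20.0 - 13.0 = 7 mL/dL
VO2 = CO * (CaO2-CvO2) * 10 dL/L
VO2 = 4.704 * 7 * 10
VO2 = 329.3 mL/min


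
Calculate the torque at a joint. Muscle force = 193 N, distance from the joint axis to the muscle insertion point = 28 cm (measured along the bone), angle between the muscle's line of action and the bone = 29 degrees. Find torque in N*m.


Torque = F * d * sin(theta)   (moment arm = d*sin(theta))
d = 28 cm = 0.28 m
Torque = 193 * 0.28 * sin(29)
Torque = 26.2 N*m


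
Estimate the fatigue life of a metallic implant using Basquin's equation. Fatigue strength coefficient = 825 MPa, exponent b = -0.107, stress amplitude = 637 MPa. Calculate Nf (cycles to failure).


sigma_a = sigma_f' * (2Nf)^b
2Nf = (sigma_a/sigma_f')^(1/b)
2Nf = (637/825)^(1/-0.107)
2Nf = 11.21162
Nf = 5.606


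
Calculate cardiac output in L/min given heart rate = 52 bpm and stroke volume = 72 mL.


CO = HR * SV
CO = 52 * 72 / 1000
CO = 3.744 L/min


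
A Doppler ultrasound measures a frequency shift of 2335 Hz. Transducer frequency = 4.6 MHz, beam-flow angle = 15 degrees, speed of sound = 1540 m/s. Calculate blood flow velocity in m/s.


v = fd * c / (2 * f0 * cos(theta))
v = 2335 * 1540 / (2 * 4.6000e+06 * cos(15))
v = 0.4046 m/s


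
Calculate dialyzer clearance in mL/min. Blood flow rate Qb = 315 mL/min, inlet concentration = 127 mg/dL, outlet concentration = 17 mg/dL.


K = Qb * (Cb_in - Cb_out) / Cb_in
K = 315 * (127 - 17) / 127
K = 272.8 mL/min


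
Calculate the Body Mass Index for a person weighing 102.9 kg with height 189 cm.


BMI = weight / height^2
height = 189 cm = 1.89 m
BMI = 102.9 / 1.89^2
BMI = 28.81 kg/m^2


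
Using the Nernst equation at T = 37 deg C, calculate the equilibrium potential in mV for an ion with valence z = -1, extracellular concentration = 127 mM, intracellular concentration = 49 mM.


E = (RT/(zF)) * ln(C_out/C_in)
T = 37 + 273.15 = 310.15 K
E = (8.314 * 310.15 / (-1 * 96485)) * ln(127/49)
E = -25.45 mV


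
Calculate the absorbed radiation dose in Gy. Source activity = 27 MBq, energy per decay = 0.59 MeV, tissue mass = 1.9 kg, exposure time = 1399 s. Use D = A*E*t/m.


A = 27 MBq = 2.7000e+07 Bq
E = 0.59 MeV = 9.4518e-14 J
D = A*E*t/m = 2.7000e+07*9.4518e-14*1399/1.9
D = 0.001879 Gy


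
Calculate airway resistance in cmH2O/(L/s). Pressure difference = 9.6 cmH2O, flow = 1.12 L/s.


R = dP / flow
R = 9.6 / 1.12
R = 8.571 cmH2O/(L/s)


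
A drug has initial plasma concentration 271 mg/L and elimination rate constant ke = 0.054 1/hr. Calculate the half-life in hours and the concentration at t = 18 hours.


t_half = ln(2) / ke = 0.693147 / 0.054 = 12.84 hr
C(t) = C0 * exp(-ke*t) = 271 * exp(-0.054*18)
C(18) = 102.5 mg/L


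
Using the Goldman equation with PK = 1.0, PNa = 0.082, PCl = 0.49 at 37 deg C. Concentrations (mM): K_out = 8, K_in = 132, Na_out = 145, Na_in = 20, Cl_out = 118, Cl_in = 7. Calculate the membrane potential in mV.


Vm = (RT/F)*ln((PK*Ko + PNa*Nao + PCl*Cli)/(PK*Ki + PNa*Nai + PCl*Clo))
Numer = 23.32, Denom = 191.46
Vm = -56.27 mV


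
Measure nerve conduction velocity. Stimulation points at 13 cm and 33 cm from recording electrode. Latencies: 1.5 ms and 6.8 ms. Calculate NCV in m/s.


Distance = (33 - 13) / 100 = 0.2 m
dt = (6.8 - 1.5) / 1000 = 0.0053 s
NCV = dist / dt = 37.74 m/s


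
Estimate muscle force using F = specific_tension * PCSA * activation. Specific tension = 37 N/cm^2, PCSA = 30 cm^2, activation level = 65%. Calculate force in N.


F = sigma * PCSA * activation
F = 37 * 30 * 0.65
F = 721.5 N


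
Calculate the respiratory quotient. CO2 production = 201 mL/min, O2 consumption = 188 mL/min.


RQ = VCO2 / VO2
RQ = 201 / 188
RQ = 1.069


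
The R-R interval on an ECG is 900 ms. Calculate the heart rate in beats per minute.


HR = 60 / RR_interval(s)
RR = 900 ms = 0.9 s
HR = 60 / 0.9 = 66.67 bpm


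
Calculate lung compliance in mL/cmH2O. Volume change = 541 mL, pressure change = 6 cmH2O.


C = dV / dP
C = 541 / 6
C = 90.17 mL/cmH2O


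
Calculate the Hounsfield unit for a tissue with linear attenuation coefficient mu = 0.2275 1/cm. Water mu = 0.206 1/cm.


HU = ((mu_tissue - mu_water) / mu_water) * 1000
HU = ((0.2275 - 0.206) / 0.206) * 1000
HU = 104.4


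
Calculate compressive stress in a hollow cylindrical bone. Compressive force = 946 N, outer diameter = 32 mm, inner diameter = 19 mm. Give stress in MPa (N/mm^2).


A = pi*(r_o^2 - r_i^2)
r_o = 16 mm, r_i = 9.5 mm
A = 520.719 mm^2
sigma = F/A = 946 / 520.719
sigma = 1.817 MPa


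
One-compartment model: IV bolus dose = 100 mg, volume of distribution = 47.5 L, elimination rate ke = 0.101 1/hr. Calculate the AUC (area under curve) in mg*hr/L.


C0 = Dose/Vd = 100/47.5 = 2.10526 mg/L
AUC = C0/ke = 2.10526/0.101
AUC = 20.84 mg*hr/L


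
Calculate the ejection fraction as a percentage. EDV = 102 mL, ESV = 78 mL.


SV = EDV - ESV = 102 - 78 = 24 mL
EF = SV/EDV * 100 = 24/102 * 100
EF = 23.53%


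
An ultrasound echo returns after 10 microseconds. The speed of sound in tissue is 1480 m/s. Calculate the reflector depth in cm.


depth = c * t / 2
t = 10 us = 1.0000e-05 s
depth = 1480 * 1.0000e-05 / 2
depth = 0.0074 m = 0.74 cm


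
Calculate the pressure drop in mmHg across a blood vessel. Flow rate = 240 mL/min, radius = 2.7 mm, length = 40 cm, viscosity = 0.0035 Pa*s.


dP = 8*mu*L*Q / (pi*r^4)
Q = 240 mL/min = 4e-06 m^3/s
dP = 268.332 Pa = 268.332 / 133.322 mmHg = 2.013 mmHg


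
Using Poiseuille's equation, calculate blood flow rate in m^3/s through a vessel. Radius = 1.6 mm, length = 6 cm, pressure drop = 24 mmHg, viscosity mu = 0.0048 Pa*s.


Q = pi*r^4*dP / (8*mu*L)
r = 0.0016 m, L = 0.06 m
dP = 24 mmHg = 3199.728 Pa
Q = 2.8593e-05 m^3/s


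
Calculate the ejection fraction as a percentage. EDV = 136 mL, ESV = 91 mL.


SV = EDV - ESV = 136 - 91 = 45 mL
EF = SV/EDV * 100 = 45/136 * 100
EF = 33.09%


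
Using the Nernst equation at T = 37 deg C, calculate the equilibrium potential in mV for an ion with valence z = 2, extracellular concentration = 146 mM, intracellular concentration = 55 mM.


E = (RT/(zF)) * ln(C_out/C_in)
T = 37 + 273.15 = 310.15 K
E = (8.314 * 310.15 / (2 * 96485)) * ln(146/55)
E = 13.05 mV


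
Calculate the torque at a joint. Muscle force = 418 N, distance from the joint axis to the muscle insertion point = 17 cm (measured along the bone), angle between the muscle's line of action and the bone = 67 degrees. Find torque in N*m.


Torque = F * d * sin(theta)   (moment arm = d*sin(theta))
d = 17 cm = 0.17 m
Torque = 418 * 0.17 * sin(67)
Torque = 65.41 N*m


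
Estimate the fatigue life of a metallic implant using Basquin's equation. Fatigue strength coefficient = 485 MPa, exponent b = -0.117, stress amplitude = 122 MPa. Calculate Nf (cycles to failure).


sigma_a = sigma_f' * (2Nf)^b
2Nf = (sigma_a/sigma_f')^(1/b)
2Nf = (122/485)^(1/-0.117)
2Nf = 132715.7
Nf = 6.636e+04


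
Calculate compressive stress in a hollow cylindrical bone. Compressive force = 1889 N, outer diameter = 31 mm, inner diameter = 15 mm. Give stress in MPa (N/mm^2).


A = pi*(r_o^2 - r_i^2)
r_o = 15.5 mm, r_i = 7.5 mm
A = 578.053 mm^2
sigma = F/A = 1889 / 578.053
sigma = 3.268 MPa


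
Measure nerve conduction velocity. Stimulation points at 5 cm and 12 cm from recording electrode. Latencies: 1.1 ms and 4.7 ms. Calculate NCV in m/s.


Distance = (12 - 5) / 100 = 0.07 m
dt = (4.7 - 1.1) / 1000 = 0.0036 s
NCV = dist / dt = 19.44 m/s


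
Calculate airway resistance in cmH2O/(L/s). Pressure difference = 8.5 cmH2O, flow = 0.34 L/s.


R = dP / flow
R = 8.5 / 0.34
R = 25 cmH2O/(L/s)


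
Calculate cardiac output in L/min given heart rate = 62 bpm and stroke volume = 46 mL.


CO = HR * SV
CO = 62 * 46 / 1000
CO = 2.852 L/min


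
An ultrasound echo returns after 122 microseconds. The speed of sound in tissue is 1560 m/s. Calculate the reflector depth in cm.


depth = c * t / 2
t = 122 us = 1.2200e-04 s
depth = 1560 * 1.2200e-04 / 2
depth = 0.09516 m = 9.516 cm


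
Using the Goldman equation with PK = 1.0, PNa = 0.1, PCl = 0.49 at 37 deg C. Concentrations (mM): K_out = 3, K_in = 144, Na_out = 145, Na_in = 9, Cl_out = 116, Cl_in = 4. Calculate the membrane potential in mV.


Vm = (RT/F)*ln((PK*Ko + PNa*Nao + PCl*Cli)/(PK*Ki + PNa*Nai + PCl*Clo))
Numer = 19.46, Denom = 201.74
Vm = -62.5 mV


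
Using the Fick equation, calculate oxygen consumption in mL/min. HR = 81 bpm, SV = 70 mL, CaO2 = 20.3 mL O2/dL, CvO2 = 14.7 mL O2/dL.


CO = HR*SV = 81*70/1000 = 5.67 L/min
a-v O2 diff = 20.3 - 14.7 = 5.6 mL/dL
VO2 = CO * (CaO2-CvO2) * 10 dL/L
VO2 = 5.67 * 5.6 * 10
VO2 = 317.5 mL/min


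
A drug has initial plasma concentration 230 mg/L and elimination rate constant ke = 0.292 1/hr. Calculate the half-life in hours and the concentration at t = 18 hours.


t_half = ln(2) / ke = 0.693147 / 0.292 = 2.374 hr
C(t) = C0 * exp(-ke*t) = 230 * exp(-0.292*18)
C(18) = 1.2 mg/L


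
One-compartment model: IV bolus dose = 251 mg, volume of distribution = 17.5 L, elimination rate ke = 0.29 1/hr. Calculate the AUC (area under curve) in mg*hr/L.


C0 = Dose/Vd = 251/17.5 = 14.3429 mg/L
AUC = C0/ke = 14.3429/0.29
AUC = 49.46 mg*hr/L


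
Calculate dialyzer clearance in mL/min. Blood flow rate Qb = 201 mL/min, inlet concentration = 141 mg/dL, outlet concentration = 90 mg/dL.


K = Qb * (Cb_in - Cb_out) / Cb_in
K = 201 * (141 - 90) / 141
K = 72.7 mL/min


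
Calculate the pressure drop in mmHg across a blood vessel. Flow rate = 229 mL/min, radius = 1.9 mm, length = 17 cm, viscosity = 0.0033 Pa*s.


dP = 8*mu*L*Q / (pi*r^4)
Q = 229 mL/min = 3.81667e-06 m^3/s
dP = 418.382 Pa = 418.382 / 133.322 mmHg = 3.138 mmHg


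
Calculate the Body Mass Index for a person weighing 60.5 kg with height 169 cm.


BMI = weight / height^2
height = 169 cm = 1.69 m
BMI = 60.5 / 1.69^2
BMI = 21.18 kg/m^2


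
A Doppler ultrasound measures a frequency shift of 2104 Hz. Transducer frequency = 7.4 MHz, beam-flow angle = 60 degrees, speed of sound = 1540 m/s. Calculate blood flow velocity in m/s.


v = fd * c / (2 * f0 * cos(theta))
v = 2104 * 1540 / (2 * 7.4000e+06 * cos(60))
v = 0.4379 m/s


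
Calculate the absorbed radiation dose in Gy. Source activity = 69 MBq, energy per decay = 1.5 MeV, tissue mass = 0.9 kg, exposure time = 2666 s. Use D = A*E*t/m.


A = 69 MBq = 6.9000e+07 Bq
E = 1.5 MeV = 2.403e-13 J
D = A*E*t/m = 6.9000e+07*2.403e-13*2666/0.9
D = 0.04912 Gy


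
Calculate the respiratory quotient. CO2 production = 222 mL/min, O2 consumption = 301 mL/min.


RQ = VCO2 / VO2
RQ = 222 / 301
RQ = 0.7375


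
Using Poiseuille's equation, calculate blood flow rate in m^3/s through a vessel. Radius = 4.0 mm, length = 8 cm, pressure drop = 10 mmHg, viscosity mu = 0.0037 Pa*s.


Q = pi*r^4*dP / (8*mu*L)
r = 0.004 m, L = 0.08 m
dP = 10 mmHg = 1333.22 Pa
Q = 4.5280e-04 m^3/s


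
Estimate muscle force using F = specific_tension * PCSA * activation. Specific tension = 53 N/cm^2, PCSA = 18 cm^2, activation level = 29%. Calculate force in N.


F = sigma * PCSA * activation
F = 53 * 18 * 0.29
F = 276.7 N


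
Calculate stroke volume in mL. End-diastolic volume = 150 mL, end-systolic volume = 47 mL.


SV = EDV - ESV
SV = 150 - 47
SV = 103 mL


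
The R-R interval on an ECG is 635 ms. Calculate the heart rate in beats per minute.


HR = 60 / RR_interval(s)
RR = 635 ms = 0.635 s
HR = 60 / 0.635 = 94.49 bpm


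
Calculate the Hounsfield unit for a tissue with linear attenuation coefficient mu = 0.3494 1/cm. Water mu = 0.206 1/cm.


HU = ((mu_tissue - mu_water) / mu_water) * 1000
HU = ((0.3494 - 0.206) / 0.206) * 1000
HU = 696.1


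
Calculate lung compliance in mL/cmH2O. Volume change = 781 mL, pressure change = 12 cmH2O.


C = dV / dP
C = 781 / 12
C = 65.08 mL/cmH2O


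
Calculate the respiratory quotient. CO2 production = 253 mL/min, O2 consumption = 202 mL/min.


RQ = VCO2 / VO2
RQ = 253 / 202
RQ = 1.252


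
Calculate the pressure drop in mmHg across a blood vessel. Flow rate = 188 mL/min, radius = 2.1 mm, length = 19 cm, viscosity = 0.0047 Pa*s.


dP = 8*mu*L*Q / (pi*r^4)
Q = 188 mL/min = 3.13333e-06 m^3/s
dP = 366.371 Pa = 366.371 / 133.322 mmHg = 2.748 mmHg


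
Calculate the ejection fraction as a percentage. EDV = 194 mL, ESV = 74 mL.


SV = EDV - ESV = 194 - 74 = 120 mL
EF = SV/EDV * 100 = 120/194 * 100
EF = 61.86%


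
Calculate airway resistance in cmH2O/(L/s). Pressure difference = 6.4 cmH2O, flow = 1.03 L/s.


R = dP / flow
R = 6.4 / 1.03
R = 6.214 cmH2O/(L/s)


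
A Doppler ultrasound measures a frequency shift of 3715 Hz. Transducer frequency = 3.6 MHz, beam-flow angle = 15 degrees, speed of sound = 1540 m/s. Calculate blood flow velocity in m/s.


v = fd * c / (2 * f0 * cos(theta))
v = 3715 * 1540 / (2 * 3.6000e+06 * cos(15))
v = 0.8226 m/s


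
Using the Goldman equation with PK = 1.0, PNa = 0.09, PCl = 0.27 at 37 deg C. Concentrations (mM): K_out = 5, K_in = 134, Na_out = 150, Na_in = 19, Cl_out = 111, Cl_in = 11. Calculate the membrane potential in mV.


Vm = (RT/F)*ln((PK*Ko + PNa*Nao + PCl*Cli)/(PK*Ki + PNa*Nai + PCl*Clo))
Numer = 21.47, Denom = 165.68
Vm = -54.61 mV


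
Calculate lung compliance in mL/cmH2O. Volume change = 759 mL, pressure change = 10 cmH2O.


C = dV / dP
C = 759 / 10
C = 75.9 mL/cmH2O


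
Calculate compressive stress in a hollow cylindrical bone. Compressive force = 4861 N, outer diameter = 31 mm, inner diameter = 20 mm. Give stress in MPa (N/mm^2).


A = pi*(r_o^2 - r_i^2)
r_o = 15.5 mm, r_i = 10 mm
A = 440.608 mm^2
sigma = F/A = 4861 / 440.608
sigma = 11.03 MPa


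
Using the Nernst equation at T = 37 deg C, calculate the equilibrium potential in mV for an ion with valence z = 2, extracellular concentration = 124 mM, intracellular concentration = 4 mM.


E = (RT/(zF)) * ln(C_out/C_in)
T = 37 + 273.15 = 310.15 K
E = (8.314 * 310.15 / (2 * 96485)) * ln(124/4)
E = 45.89 mV


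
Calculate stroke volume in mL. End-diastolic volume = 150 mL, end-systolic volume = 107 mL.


SV = EDV - ESV
SV = 150 - 107
SV = 43 mL


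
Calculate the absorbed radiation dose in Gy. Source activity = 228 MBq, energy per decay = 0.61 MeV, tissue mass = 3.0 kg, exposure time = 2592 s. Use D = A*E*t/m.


A = 228 MBq = 2.2800e+08 Bq
E = 0.61 MeV = 9.7722e-14 J
D = A*E*t/m = 2.2800e+08*9.7722e-14*2592/3.0
D = 0.01925 Gy


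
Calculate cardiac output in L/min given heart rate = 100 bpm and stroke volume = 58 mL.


CO = HR * SV
CO = 100 * 58 / 1000
CO = 5.8 L/min


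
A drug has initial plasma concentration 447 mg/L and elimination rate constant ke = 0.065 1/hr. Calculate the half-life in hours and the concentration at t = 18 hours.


t_half = ln(2) / ke = 0.693147 / 0.065 = 10.66 hr
C(t) = C0 * exp(-ke*t) = 447 * exp(-0.065*18)
C(18) = 138.7 mg/L


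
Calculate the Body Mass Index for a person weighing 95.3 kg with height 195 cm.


BMI = weight / height^2
height = 195 cm = 1.95 m
BMI = 95.3 / 1.95^2
BMI = 25.06 kg/m^2


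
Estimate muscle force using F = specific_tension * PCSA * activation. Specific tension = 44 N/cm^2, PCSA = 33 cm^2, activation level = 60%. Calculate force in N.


F = sigma * PCSA * activation
F = 44 * 33 * 0.6
F = 871.2 N


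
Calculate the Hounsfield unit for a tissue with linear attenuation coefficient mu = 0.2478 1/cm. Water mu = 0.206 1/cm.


HU = ((mu_tissue - mu_water) / mu_water) * 1000
HU = ((0.2478 - 0.206) / 0.206) * 1000
HU = 202.9


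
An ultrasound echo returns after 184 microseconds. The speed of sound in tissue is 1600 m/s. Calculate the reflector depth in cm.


depth = c * t / 2
t = 184 us = 1.8400e-04 s
depth = 1600 * 1.8400e-04 / 2
depth = 0.1472 m = 14.72 cm


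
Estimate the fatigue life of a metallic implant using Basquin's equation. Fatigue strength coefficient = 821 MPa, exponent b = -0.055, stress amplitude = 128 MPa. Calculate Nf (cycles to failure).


sigma_a = sigma_f' * (2Nf)^b
2Nf = (sigma_a/sigma_f')^(1/b)
2Nf = (128/821)^(1/-0.055)
2Nf = 4.7331347e+14
Nf = 2.3666e+14


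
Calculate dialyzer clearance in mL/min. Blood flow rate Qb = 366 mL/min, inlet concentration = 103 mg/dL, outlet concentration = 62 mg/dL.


K = Qb * (Cb_in - Cb_out) / Cb_in
K = 366 * (103 - 62) / 103
K = 145.7 mL/min


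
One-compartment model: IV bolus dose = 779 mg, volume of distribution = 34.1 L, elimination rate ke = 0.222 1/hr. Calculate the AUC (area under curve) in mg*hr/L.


C0 = Dose/Vd = 779/34.1 = 22.8446 mg/L
AUC = C0/ke = 22.8446/0.222
AUC = 102.9 mg*hr/L


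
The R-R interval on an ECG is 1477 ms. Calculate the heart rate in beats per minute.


HR = 60 / RR_interval(s)
RR = 1477 ms = 1.477 s
HR = 60 / 1.477 = 40.62 bpm


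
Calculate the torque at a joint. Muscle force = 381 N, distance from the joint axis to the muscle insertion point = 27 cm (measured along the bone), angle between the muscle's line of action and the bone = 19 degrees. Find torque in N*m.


Torque = F * d * sin(theta)   (moment arm = d*sin(theta))
d = 27 cm = 0.27 m
Torque = 381 * 0.27 * sin(19)
Torque = 33.49 N*m


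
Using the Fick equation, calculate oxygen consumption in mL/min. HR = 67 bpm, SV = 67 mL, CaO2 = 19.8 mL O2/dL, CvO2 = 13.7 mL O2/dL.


CO = HR*SV = 67*67/1000 = 4.489 L/min
a-v O2 diff = 19.8 - 13.7 = 6.1 mL/dL
VO2 = CO * (CaO2-CvO2) * 10 dL/L
VO2 = 4.489 * 6.1 * 10
VO2 = 273.8 mL/min


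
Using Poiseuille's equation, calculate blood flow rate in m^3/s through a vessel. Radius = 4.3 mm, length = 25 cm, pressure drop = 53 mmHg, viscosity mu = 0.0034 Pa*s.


Q = pi*r^4*dP / (8*mu*L)
r = 0.0043 m, L = 0.25 m
dP = 53 mmHg = 7066.066 Pa
Q = 0.001116 m^3/s


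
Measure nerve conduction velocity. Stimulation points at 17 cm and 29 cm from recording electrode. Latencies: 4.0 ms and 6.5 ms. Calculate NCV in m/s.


Distance = (29 - 17) / 100 = 0.12 m
dt = (6.5 - 4.0) / 1000 = 0.0025 s
NCV = dist / dt = 48 m/s


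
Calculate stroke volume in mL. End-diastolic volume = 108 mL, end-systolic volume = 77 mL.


SV = EDV - ESV
SV = 108 - 77
SV = 31 mL


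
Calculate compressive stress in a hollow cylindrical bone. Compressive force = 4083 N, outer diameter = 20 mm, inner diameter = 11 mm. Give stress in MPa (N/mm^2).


A = pi*(r_o^2 - r_i^2)
r_o = 10 mm, r_i = 5.5 mm
A = 219.126 mm^2
sigma = F/A = 4083 / 219.126
sigma = 18.63 MPa


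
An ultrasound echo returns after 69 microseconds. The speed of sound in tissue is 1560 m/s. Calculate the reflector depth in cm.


depth = c * t / 2
t = 69 us = 6.9000e-05 s
depth = 1560 * 6.9000e-05 / 2
depth = 0.05382 m = 5.382 cm


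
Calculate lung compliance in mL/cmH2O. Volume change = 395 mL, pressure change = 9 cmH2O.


C = dV / dP
C = 395 / 9
C = 43.89 mL/cmH2O


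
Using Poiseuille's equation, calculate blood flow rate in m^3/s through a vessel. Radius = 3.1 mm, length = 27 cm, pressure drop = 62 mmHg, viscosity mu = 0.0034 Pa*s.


Q = pi*r^4*dP / (8*mu*L)
r = 0.0031 m, L = 0.27 m
dP = 62 mmHg = 8265.964 Pa
Q = 3.2656e-04 m^3/s
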